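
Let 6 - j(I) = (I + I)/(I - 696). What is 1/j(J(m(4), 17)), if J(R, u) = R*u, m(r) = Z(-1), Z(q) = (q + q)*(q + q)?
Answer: 157/976 ≈ 0.16086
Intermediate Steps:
Z(q) = 4*q**2 (Z(q) = (2*q)*(2*q) = 4*q**2)
m(r) = 4 (m(r) = 4*(-1)**2 = 4*1 = 4)
j(I) = 6 - 2*I/(-696 + I) (j(I) = 6 - (I + I)/(I - 696) = 6 - 2*I/(-696 + I))
1/j(J(m(4), 17)) = 1/(4*(-1044 + 4*17)/(-696 + 4*17)) = 1/(4*(-1044 + 68)/(-696 + 68)) = 1/(4*(-976)/(-628)) = 1/(4*(-1/628)*(-976)) = 1/(976/157) = 157/976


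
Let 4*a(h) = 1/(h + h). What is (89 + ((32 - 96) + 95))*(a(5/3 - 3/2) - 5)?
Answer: -510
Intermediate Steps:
a(h) = 1/(8*h) (a(h) = 1/(4*(h + h)) = 1/(4*((2*h))) = (1/(2*h))/4 = 1/(8*h))
(89 + ((32 - 96) + 95))*(a(5/3 - 3/2) - 5) = (89 + ((32 - 96) + 95))*(1/(8*(5/3 - 3/2)) - 5) = (89 + (-64 + 95))*(1/(8*(5*(⅓) - 3*½)) - 5) = (89 + 31)*(1/(8*(5/3 - 3/2)) - 5) = 120*(1/(8*(⅙)) - 5) = 120*((⅛)*6 - 5) = 120*(¾ - 5) = 120*(-17/4) = -510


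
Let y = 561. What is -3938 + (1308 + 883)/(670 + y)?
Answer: -4845487/1231 ≈ -3936.2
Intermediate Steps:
-3938 + (1308 + 883)/(670 + y) = -3938 + (1308 + 883)/(670 + 561) = -3938 + 2191/1231 = -4845487/1231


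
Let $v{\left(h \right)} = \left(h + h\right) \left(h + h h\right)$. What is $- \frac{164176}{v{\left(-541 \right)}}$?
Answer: $\frac{20522}{39511935} \approx 0.00051939$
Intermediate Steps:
$v{\left(h \right)} = 2 h \left(h + h^{2}\right)$
$- \frac{164176}{v{\left(-541 \right)}} = - \frac{164176}{2 \left(-541\right)^{2} \left(1 - 541\right)} = - \frac{164176}{2 \cdot 292681 \left(-540\right)} = - \frac{164176}{-316095480} = \left(-164176\right) \left(- \frac{1}{316095480}\right) = \frac{20522}{39511935}$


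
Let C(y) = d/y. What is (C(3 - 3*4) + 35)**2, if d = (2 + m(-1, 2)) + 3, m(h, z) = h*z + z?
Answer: 96100/81 ≈ 1186.4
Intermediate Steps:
m(h, z) = z + h*z
d = 5 (d = (2 + 2*(1 - 1)) + 3 = (2 + 2*0) + 3 = (2 + 0) + 3 = 2 + 3 = 5)
C(y) = 5/y
(C(3 - 3*4) + 35)**2 = (5/(3 - 3*4) + 35)**2 = (5/(3 - 12) + 35)**2 = (5/(-9) + 35)**2 = (5*(-1/9) + 35)**2 = (-5/9 + 35)**2 = (310/9)**2 = 96100/81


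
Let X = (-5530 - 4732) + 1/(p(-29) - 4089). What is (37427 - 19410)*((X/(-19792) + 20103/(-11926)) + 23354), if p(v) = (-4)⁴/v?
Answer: 5901035408966449646817/14025106613552 ≈ 4.2075e+8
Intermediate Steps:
p(v) = 256/v
X = -1219505323/118837 (X = (-5530 - 4732) + 1/(256/(-29) - 4089) = -10262 + 1/(256*(-1/29) - 4089) = -10262 + 1/(-256/29 - 4089) = -10262 + 1/(-118837/29) = -10262 - 29/118837 = -1219505323/118837 ≈ -10262.)
(37427 - 19410)*((X/(-19792) + 20103/(-11926)) + 23354) = (37427 - 19410)*((-1219505323/118837/(-19792) + 20103/(-11926)) + 23354) = 18017*((-1219505323/118837*(-1/19792) + 20103*(-1/11926)) + 23354) = 18017*((1219505323/2352021904 - 20103/11926) + 23354) = 18017*(-16369437927007/14025106613552 + 23354) = 18017*(327525970414966401/14025106613552) = 5901035408966449646817/14025106613552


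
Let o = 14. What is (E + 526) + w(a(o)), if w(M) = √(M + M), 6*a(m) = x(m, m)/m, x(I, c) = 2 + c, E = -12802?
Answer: -12276 + 2*√42/21 ≈ -12275.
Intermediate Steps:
a(m) = (2 + m)/(6*m) (a(m) = ((2 + m)/m)/6 = (2 + m)/(6*m))
w(M) = √2*√M (w(M) = √(2*M) = √2*√M)
(E + 526) + w(a(o)) = (-12802 + 526) + √2*√((⅙)*(2 + 14)/14) = -12276 + √2*√((⅙)*(1/14)*16) = -12276 + √2*√(4/21) = -12276 + √2*(2*√21/21) = -12276 + 2*√42/21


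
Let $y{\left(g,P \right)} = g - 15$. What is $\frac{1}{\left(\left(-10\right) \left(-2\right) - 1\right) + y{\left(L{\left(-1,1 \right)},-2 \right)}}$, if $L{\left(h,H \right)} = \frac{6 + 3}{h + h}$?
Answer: $-2$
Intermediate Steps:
$L{\left(h,H \right)} = \frac{9}{2 h}$
$y{\left(g,P \right)} = -15 + g$ ($y{\left(g,P \right)} = g - 15 = -15 + g$)
$\frac{1}{\left(\left(-10\right) \left(-2\right) - 1\right) + y{\left(L{\left(-1,1 \right)},-2 \right)}} = \frac{1}{\left(\left(-10\right) \left(-2\right) - 1\right) - \left(15 - \frac{9}{2 \left(-1\right)}\right)} = \frac{1}{\left(20 - 1\right) + \left(-15 + \frac{9}{2} \left(-1\right)\right)} = \frac{1}{19 - \frac{39}{2}} = \frac{1}{- \frac{1}{2}} = -2$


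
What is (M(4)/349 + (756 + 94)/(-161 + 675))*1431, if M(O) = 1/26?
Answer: 5518947717/2332018 ≈ 2366.6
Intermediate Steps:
M(O) = 1/26
(M(4)/349 + (756 + 94)/(-161 + 675))*1431 = ((1/26)/349 + (756 + 94)/(-161 + 675))*1431 = ((1/26)*(1/349) + 850/514)*1431 = (1/9074 + 850*(1/514))*1431 = (1/9074 + 425/257)*1431 = (3856707/2332018)*1431 = 5518947717/2332018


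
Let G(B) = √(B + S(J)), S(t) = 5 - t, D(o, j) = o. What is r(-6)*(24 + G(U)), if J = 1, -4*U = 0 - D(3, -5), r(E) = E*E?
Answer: 864 + 18*√19 ≈ 942.46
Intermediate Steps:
r(E) = E²
U = ¾ (U = -(0 - 1*3)/4 = -(0 - 3)/4 = -¼*(-3) = ¾ ≈ 0.75000)
G(B) = √(4 + B) (G(B) = √(B + (5 - 1*1)) = √(B + (5 - 1)) = √(B + 4) = √(4 + B))
r(-6)*(24 + G(U)) = (-6)²*(24 + √(4 + ¾)) = 36*(24 + √(19/4)) = 36*(24 + √19/2) = 864 + 18*√19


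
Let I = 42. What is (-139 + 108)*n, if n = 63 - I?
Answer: -651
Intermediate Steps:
n = 21 (n = 63 - 1*42 = 63 - 42 = 21)
(-139 + 108)*n = (-139 + 108)*21 = -31*21 = -651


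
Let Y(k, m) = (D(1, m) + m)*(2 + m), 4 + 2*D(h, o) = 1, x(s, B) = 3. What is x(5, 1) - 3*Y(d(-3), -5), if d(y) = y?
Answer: -111/2 ≈ -55.500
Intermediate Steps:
D(h, o) = -3/2 (D(h, o) = -2 + (½)*1 = -2 + ½ = -3/2)
Y(k, m) = (2 + m)*(-3/2 + m) (Y(k, m) = (-3/2 + m)*(2 + m) = (2 + m)*(-3/2 + m))
x(5, 1) - 3*Y(d(-3), -5) = 3 - 3*(-3 + (-5)² + (½)*(-5)) = 3 - 3*(-3 + 25 - 5/2) = 3 - 3*39/2 = 3 - 117/2 = -111/2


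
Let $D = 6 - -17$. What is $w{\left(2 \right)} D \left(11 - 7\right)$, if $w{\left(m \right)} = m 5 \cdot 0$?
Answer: $0$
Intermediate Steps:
$D = 23$ ($D = 6 + 17 = 23$)
$w{\left(m \right)} = 0$ ($w{\left(m \right)} = 5 m 0 = 0$)
$w{\left(2 \right)} D \left(11 - 7\right) = 0 \cdot 23 \left(11 - 7\right) = 0 \left(11 - 7\right) = 0 \cdot 4 = 0$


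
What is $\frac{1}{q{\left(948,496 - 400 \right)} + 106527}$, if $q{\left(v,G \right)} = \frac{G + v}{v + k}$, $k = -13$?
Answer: $\frac{935}{99603789} \approx 9.3872 \cdot 10^{-6}$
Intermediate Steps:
$q{\left(v,G \right)} = \frac{G + v}{-13 + v}$ ($q{\left(v,G \right)} = \frac{G + v}{v - 13} = \frac{G + v}{-13 + v}$)
$\frac{1}{q{\left(948,496 - 400 \right)} + 106527} = \frac{1}{\frac{\left(496 - 400\right) + 948}{-13 + 948} + 106527} = \frac{1}{\frac{96 + 948}{935} + 106527} = \frac{1}{\frac{1}{935} \cdot 1044 + 106527} = \frac{1}{\frac{1044}{935} + 106527} = \frac{1}{\frac{99603789}{935}} = \frac{935}{99603789}$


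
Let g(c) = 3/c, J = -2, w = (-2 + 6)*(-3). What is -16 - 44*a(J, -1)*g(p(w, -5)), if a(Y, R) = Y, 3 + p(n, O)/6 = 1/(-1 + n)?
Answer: -303/10 ≈ -30.300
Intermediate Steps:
w = -12 (w = 4*(-3) = -12)
p(n, O) = -18 + 6/(-1 + n)
-16 - 44*a(J, -1)*g(p(w, -5)) = -16 - (-88)*3/((6*(4 - 3*(-12))/(-1 - 12))) = -16 - (-88)*3/((6*(4 + 36)/(-13))) = -16 - (-88)*3/((6*(-1/13)*40)) = -16 - (-88)*3/(-240/13) = -16 - (-88)*3*(-13/240) = -16 - (-88)*(-13)/80 = -16 - 44*13/40 = -16 - 143/10 = -303/10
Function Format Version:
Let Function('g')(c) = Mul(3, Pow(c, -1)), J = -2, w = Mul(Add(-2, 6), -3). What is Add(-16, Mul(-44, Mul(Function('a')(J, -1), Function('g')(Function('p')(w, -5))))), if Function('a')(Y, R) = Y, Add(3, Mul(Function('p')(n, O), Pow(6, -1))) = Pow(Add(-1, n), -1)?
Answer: Rational(-303, 10) ≈ -30.300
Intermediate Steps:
w = -12 (w = Mul(4, -3) = -12)
Function('p')(n, O) = Add(-18, Mul(6, Pow(Add(-1, n), -1)))
Add(-16, Mul(-44, Mul(Function('a')(J, -1), Function('g')(Function('p')(w, -5))))) = Add(-16, Mul(-44, Mul(-2, Mul(3, Pow(Mul(6, Pow(Add(-1, -12), -1), Add(4, Mul(-3, -12))), -1))))) = Add(-16, Mul(-44, Mul(-2, Mul(3, Pow(Mul(6, Pow(-13, -1), Add(4, 36)), -1))))) = Add(-16, Mul(-44, Mul(-2, Mul(3, Pow(Mul(6, Rational(-1, 13), 40), -1))))) = Add(-16, Mul(-44, Mul(-2, Mul(3, Pow(Rational(-240, 13), -1))))) = Add(-16, Mul(-44, Mul(-2, Mul(3, Rational(-13, 240))))) = Add(-16, Mul(-44, Mul(-2, Rational(-13, 80)))) = Add(-16, Mul(-44, Rational(13, 40))) = Add(-16, Rational(-143, 10)) = Rational(-303, 10)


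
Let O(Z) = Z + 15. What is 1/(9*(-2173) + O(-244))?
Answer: -1/19786 ≈ -5.0541e-5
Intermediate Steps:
O(Z) = 15 + Z
1/(9*(-2173) + O(-244)) = 1/(9*(-2173) + (15 - 244)) = 1/(-19557 - 229) = 1/(-19786) = -1/19786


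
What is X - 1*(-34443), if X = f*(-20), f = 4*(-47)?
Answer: 38203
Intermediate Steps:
f = -188
X = 3760 (X = -188*(-20) = 3760)
X - 1*(-34443) = 3760 - 1*(-34443) = 3760 + 34443 = 38203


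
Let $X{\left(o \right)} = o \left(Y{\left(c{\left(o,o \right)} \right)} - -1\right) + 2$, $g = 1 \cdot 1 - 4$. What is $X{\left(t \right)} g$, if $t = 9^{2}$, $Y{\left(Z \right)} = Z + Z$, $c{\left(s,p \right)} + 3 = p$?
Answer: $-38157$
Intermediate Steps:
$c{\left(s,p \right)} = -3 + p$
$Y{\left(Z \right)} = 2 Z$
$t = 81$
$g = -3$ ($g = 1 - 4 = -3$)
$X{\left(o \right)} = 2 + o \left(-5 + 2 o\right)$ ($X{\left(o \right)} = o \left(2 \left(-3 + o\right) - -1\right) + 2 = o \left(\left(-6 + 2 o\right) + 1\right) + 2 = o \left(-5 + 2 o\right) + 2 = 2 + o \left(-5 + 2 o\right)$)
$X{\left(t \right)} g = \left(2 + 81 + 2 \cdot 81 \left(-3 + 81\right)\right) \left(-3\right) = \left(2 + 81 + 2 \cdot 81 \cdot 78\right) \left(-3\right) = \left(2 + 81 + 12636\right) \left(-3\right) = 12719 \left(-3\right) = -38157$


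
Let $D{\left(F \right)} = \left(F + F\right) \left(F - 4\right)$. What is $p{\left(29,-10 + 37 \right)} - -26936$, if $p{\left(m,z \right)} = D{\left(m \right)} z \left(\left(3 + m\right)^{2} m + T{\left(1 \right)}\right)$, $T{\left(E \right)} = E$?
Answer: $1162664486$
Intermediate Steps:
$D{\left(F \right)} = 2 F \left(-4 + F\right)$
$p{\left(m,z \right)} = 2 m z \left(1 + m \left(3 + m\right)^{2}\right) \left(-4 + m\right)$ ($p{\left(m,z \right)} = 2 m \left(-4 + m\right) z \left(\left(3 + m\right)^{2} m + 1\right) = 2 m z \left(-4 + m\right) \left(m \left(3 + m\right)^{2} + 1\right) = 2 m z \left(-4 + m\right) \left(1 + m \left(3 + m\right)^{2}\right) = 2 m z \left(1 + m \left(3 + m\right)^{2}\right) \left(-4 + m\right)$)
$p{\left(29,-10 + 37 \right)} - -26936 = 2 \cdot 29 \left(-10 + 37\right) \left(1 + 29 \left(3 + 29\right)^{2}\right) \left(-4 + 29\right) - -26936 = 2 \cdot 29 \cdot 27 \left(1 + 29 \cdot 32^{2}\right) 25 + 26936 = 2 \cdot 29 \cdot 27 \left(1 + 29 \cdot 1024\right) 25 + 26936 = 2 \cdot 29 \cdot 27 \left(1 + 29696\right) 25 + 26936 = 2 \cdot 29 \cdot 27 \cdot 29697 \cdot 25 + 26936 = 1162637550 + 26936 = 1162664486$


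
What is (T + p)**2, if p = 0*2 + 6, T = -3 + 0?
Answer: 9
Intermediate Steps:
T = -3
p = 6 (p = 0 + 6 = 6)
(T + p)**2 = (-3 + 6)**2 = 3**2 = 9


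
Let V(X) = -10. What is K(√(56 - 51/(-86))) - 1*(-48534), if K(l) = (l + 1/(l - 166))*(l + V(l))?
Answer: 9882639455457/203385614 - 11831453*√418562/101692807 ≈ 48515.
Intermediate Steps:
K(l) = (-10 + l)*(l + 1/(-166 + l)) (K(l) = (l + 1/(l - 166))*(l - 10) = (l + 1/(-166 + l))*(-10 + l) = (-10 + l)*(l + 1/(-166 + l)))
K(√(56 - 51/(-86))) - 1*(-48534) = (-10 + (√(56 - 51/(-86)))³ - 176*(√(56 - 51/(-86)))² + 1661*√(56 - 51/(-86)))/(-166 + √(56 - 51/(-86))) - 1*(-48534) = (-10 + (√(56 - 51*(-1/86)))³ - 176*(√(56 - 51*(-1/86)))² + 1661*√(56 - 51*(-1/86)))/(-166 + √(56 - 51*(-1/86))) + 48534 = (-10 + (√(56 + 51/86))³ - 176*(√(56 + 51/86))² + 1661*√(56 + 51/86))/(-166 + √(56 + 51/86)) + 48534 = (-10 + (√(4867/86))³ - 176*(√(4867/86))² + 1661*√(4867/86))/(-166 + √(4867/86)) + 48534 = (-10 + (√418562/86)³ - 176*(√418562/86)² + 1661*(√418562/86))/(-166 + √418562/86) + 48534 = (-10 + 4867*√418562/7396 - 176*4867/86 + 1661*√418562/86)/(-166 + √418562/86) + 48534 = (-10 + 4867*√418562/7396 - 428296/43 + 1661*√418562/86)/(-166 + √418562/86) + 48534 = (-428726/43 + 147713*√418562/7396)/(-166 + √418562/86) + 48534 = 48534 + (-428726/43 + 147713*√418562/7396)/(-166 + √418562/86)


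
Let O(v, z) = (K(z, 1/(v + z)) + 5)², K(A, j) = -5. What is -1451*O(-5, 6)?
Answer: 0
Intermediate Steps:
O(v, z) = 0 (O(v, z) = (-5 + 5)² = 0² = 0)
-1451*O(-5, 6) = -1451*0 = 0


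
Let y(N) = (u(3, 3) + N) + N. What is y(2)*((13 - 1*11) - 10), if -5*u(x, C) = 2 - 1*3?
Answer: -168/5 ≈ -33.600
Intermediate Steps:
u(x, C) = 1/5 (u(x, C) = -(2 - 1*3)/5 = -(2 - 3)/5 = -1/5*(-1) = 1/5)
y(N) = 1/5 + 2*N (y(N) = (1/5 + N) + N = 1/5 + 2*N)
y(2)*((13 - 1*11) - 10) = (1/5 + 2*2)*((13 - 1*11) - 10) = (1/5 + 4)*((13 - 11) - 10) = 21*(2 - 10)/5 = (21/5)*(-8) = -168/5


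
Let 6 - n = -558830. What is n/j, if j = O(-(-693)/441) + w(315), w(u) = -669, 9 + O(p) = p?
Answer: -3911852/4735 ≈ -826.16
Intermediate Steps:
n = 558836 (n = 6 - 1*(-558830) = 6 + 558830 = 558836)
O(p) = -9 + p
j = -4735/7 (j = (-9 - (-693)/441) - 669 = (-9 - 1*(-11/7)) - 669 = (-9 + 11/7) - 669 = -52/7 - 669 = -4735/7 ≈ -676.43)
n/j = 558836/(-4735/7) = 558836*(-7/4735) = -3911852/4735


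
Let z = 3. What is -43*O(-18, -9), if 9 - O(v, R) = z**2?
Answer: 0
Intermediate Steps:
O(v, R) = 0 (O(v, R) = 9 - 1*3**2 = 9 - 1*9 = 9 - 9 = 0)
-43*O(-18, -9) = -43*0 = 0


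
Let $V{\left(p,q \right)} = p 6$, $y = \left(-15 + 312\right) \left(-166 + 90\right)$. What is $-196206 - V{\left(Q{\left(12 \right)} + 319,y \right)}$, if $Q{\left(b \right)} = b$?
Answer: $-198192$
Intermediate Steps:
$y = -22572$ ($y = 297 \left(-76\right) = -22572$)
$V{\left(p,q \right)} = 6 p$
$-196206 - V{\left(Q{\left(12 \right)} + 319,y \right)} = -196206 - 6 \left(12 + 319\right) = -196206 - 6 \cdot 331 = -196206 - 1986 = -198192$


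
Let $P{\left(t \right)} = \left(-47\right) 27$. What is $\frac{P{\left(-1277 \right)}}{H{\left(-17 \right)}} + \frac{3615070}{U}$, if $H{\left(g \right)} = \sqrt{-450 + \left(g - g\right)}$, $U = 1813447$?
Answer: $\frac{3615070}{1813447} + \frac{423 i \sqrt{2}}{10} \approx 1.9935 + 59.821 i$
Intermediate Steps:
$P{\left(t \right)} = -1269$
$H{\left(g \right)} = 15 i \sqrt{2}$ ($H{\left(g \right)} = \sqrt{-450 + 0} = \sqrt{-450} = 15 i \sqrt{2}$)
$\frac{P{\left(-1277 \right)}}{H{\left(-17 \right)}} + \frac{3615070}{U} = - \frac{1269}{15 i \sqrt{2}} + \frac{3615070}{1813447} = - 1269 \left(- \frac{i \sqrt{2}}{30}\right) + 3615070 \cdot \frac{1}{1813447} = \frac{423 i \sqrt{2}}{10} + \frac{3615070}{1813447} = \frac{3615070}{1813447} + \frac{423 i \sqrt{2}}{10}$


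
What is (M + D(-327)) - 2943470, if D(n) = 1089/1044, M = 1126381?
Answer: -210782203/116 ≈ -1.8171e+6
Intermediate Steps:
D(n) = 121/116 (D(n) = 1089*(1/1044) = 121/116)
(M + D(-327)) - 2943470 = (1126381 + 121/116) - 2943470 = 130660317/116 - 2943470 = -210782203/116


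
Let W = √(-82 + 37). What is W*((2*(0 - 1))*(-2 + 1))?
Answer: 6*I*√5 ≈ 13.416*I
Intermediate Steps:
W = 3*I*√5 (W = √(-45) = 3*I*√5 ≈ 6.7082*I)
W*((2*(0 - 1))*(-2 + 1)) = (3*I*√5)*((2*(0 - 1))*(-2 + 1)) = (3*I*√5)*((2*(-1))*(-1)) = (3*I*√5)*(-2*(-1)) = (3*I*√5)*2 = 6*I*√5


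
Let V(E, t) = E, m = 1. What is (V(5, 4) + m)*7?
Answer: 42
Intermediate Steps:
(V(5, 4) + m)*7 = (5 + 1)*7 = 6*7 = 42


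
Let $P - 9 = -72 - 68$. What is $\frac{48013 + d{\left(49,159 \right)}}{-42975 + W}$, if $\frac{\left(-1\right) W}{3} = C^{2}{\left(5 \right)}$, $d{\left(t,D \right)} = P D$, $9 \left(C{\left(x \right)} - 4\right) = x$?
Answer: $- \frac{366984}{581003} \approx -0.63164$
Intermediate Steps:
$C{\left(x \right)} = 4 + \frac{x}{9}$
$P = -131$ ($P = 9 - 140 = -131$)
$d{\left(t,D \right)} = - 131 D$
$W = - \frac{1681}{27}$ ($W = - 3 \left(4 + \frac{1}{9} \cdot 5\right)^{2} = - 3 \left(4 + \frac{5}{9}\right)^{2} = - 3 \left(\frac{41}{9}\right)^{2} = \left(-3\right) \frac{1681}{81} = - \frac{1681}{27} \approx -62.259$)
$\frac{48013 + d{\left(49,159 \right)}}{-42975 + W} = \frac{48013 - 20829}{-42975 - \frac{1681}{27}} = \frac{48013 - 20829}{- \frac{1162006}{27}} = 27184 \left(- \frac{27}{1162006}\right) = - \frac{366984}{581003}$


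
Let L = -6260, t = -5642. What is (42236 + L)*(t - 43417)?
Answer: -1764946584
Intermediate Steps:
(42236 + L)*(t - 43417) = (42236 - 6260)*(-5642 - 43417) = 35976*(-49059) = -1764946584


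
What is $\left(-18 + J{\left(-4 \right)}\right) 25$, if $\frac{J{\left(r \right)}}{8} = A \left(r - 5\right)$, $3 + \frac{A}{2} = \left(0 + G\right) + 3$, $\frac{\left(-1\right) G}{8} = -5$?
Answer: $-144450$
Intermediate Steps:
$G = 40$ ($G = \left(-8\right) \left(-5\right) = 40$)
$A = 80$ ($A = -6 + 2 \left(\left(0 + 40\right) + 3\right) = -6 + 2 \left(40 + 3\right) = -6 + 2 \cdot 43 = -6 + 86 = 80$)
$J{\left(r \right)} = -3200 + 640 r$ ($J{\left(r \right)} = 8 \cdot 80 \left(r - 5\right) = 8 \cdot 80 \left(-5 + r\right) = 8 \left(-400 + 80 r\right) = -3200 + 640 r$)
$\left(-18 + J{\left(-4 \right)}\right) 25 = \left(-18 + \left(-3200 + 640 \left(-4\right)\right)\right) 25 = \left(-18 - 5760\right) 25 = \left(-5778\right) 25 = -144450$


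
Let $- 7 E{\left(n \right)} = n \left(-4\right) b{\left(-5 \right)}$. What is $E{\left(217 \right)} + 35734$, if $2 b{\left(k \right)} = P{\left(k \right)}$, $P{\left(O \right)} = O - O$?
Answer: $35734$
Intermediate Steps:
$P{\left(O \right)} = 0$
$b{\left(k \right)} = 0$ ($b{\left(k \right)} = \frac{1}{2} \cdot 0 = 0$)
$E{\left(n \right)} = 0$ ($E{\left(n \right)} = - \frac{n \left(-4\right) 0}{7} = - \frac{- 4 n 0}{7} = \left(- \frac{1}{7}\right) 0 = 0$)
$E{\left(217 \right)} + 35734 = 0 + 35734 = 35734$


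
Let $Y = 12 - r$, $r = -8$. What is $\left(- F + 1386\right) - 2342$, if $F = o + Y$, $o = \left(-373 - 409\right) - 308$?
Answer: $114$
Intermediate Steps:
$Y = 20$ ($Y = 12 - -8 = 12 + 8 = 20$)
$o = -1090$ ($o = -782 - 308 = -1090$)
$F = -1070$ ($F = -1090 + 20 = -1070$)
$\left(- F + 1386\right) - 2342 = \left(\left(-1\right) \left(-1070\right) + 1386\right) - 2342 = \left(1070 + 1386\right) - 2342 = 2456 - 2342 = 114$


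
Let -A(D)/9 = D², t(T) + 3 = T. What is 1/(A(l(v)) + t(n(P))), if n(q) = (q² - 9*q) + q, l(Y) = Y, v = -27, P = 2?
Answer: -1/6576 ≈ -0.00015207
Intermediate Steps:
n(q) = q² - 8*q
t(T) = -3 + T
A(D) = -9*D²
1/(A(l(v)) + t(n(P))) = 1/(-9*(-27)² + (-3 + 2*(-8 + 2))) = 1/(-9*729 + (-3 + 2*(-6))) = 1/(-6561 + (-3 - 12)) = 1/(-6561 - 15) = 1/(-6576) = -1/6576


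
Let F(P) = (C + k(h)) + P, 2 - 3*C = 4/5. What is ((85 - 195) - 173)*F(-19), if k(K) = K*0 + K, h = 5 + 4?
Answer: 13584/5 ≈ 2716.8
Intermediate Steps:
h = 9
C = ⅖ (C = ⅔ - 4/(3*5) = ⅔ - ⅓*⅘ = ⅔ - 4/15 = ⅖ ≈ 0.40000)
k(K) = K (k(K) = 0 + K = K)
F(P) = 47/5 + P (F(P) = (⅖ + 9) + P = 47/5 + P)
((85 - 195) - 173)*F(-19) = ((85 - 195) - 173)*(47/5 - 19) = (-110 - 173)*(-48/5) = -283*(-48/5) = 13584/5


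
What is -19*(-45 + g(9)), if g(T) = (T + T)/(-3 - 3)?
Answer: 912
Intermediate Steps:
g(T) = -T/3 (g(T) = (2*T)/(-6) = (2*T)*(-⅙) = -T/3)
-19*(-45 + g(9)) = -19*(-45 - ⅓*9) = -19*(-45 - 3) = -19*(-48) = 912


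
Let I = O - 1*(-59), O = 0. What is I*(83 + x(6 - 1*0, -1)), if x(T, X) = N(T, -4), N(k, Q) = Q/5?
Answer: 24249/5 ≈ 4849.8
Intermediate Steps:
N(k, Q) = Q/5 (N(k, Q) = Q*(⅕) = Q/5)
x(T, X) = -⅘ (x(T, X) = (⅕)*(-4) = -⅘)
I = 59 (I = 0 - 1*(-59) = 0 + 59 = 59)
I*(83 + x(6 - 1*0, -1)) = 59*(83 - ⅘) = 59*(411/5) = 24249/5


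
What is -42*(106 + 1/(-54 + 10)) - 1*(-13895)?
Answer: 207767/22 ≈ 9444.0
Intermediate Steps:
-42*(106 + 1/(-54 + 10)) - 1*(-13895) = -42*(106 + 1/(-44)) + 13895 = -42*(106 - 1/44) + 13895 = -42*4663/44 + 13895 = -97923/22 + 13895 = 207767/22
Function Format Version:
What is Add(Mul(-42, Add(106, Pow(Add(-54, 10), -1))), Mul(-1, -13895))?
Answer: Rational(207767, 22) ≈ 9444.0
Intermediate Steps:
Add(Mul(-42, Add(106, Pow(Add(-54, 10), -1))), Mul(-1, -13895)) = Add(Mul(-42, Add(106, Pow(-44, -1))), 13895) = Add(Mul(-42, Add(106, Rational(-1, 44))), 13895) = Add(Mul(-42, Rational(4663, 44)), 13895) = Add(Rational(-97923, 22), 13895) = Rational(207767, 22)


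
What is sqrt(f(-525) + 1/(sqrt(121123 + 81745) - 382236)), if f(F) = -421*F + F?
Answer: sqrt(168566075998 - 882000*sqrt(50717))/(2*sqrt(191118 - sqrt(50717))) ≈ 469.57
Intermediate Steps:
f(F) = -420*F
sqrt(f(-525) + 1/(sqrt(121123 + 81745) - 382236)) = sqrt(-420*(-525) + 1/(sqrt(121123 + 81745) - 382236)) = sqrt(220500 + 1/(sqrt(202868) - 382236)) = sqrt(220500 + 1/(2*sqrt(50717) - 382236)) = sqrt(220500 + 1/(-382236 + 2*sqrt(50717)))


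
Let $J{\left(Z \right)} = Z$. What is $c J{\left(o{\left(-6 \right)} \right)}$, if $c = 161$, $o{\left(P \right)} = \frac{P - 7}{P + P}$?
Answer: $\frac{2093}{12} \approx 174.42$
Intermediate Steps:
$o{\left(P \right)} = \frac{-7 + P}{2 P}$
$c J{\left(o{\left(-6 \right)} \right)} = 161 \frac{-7 - 6}{2 \left(-6\right)} = 161 \cdot \frac{1}{2} \left(- \frac{1}{6}\right) \left(-13\right) = 161 \cdot \frac{13}{12} = \frac{2093}{12}$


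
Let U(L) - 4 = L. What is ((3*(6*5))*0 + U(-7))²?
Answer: 9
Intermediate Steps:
U(L) = 4 + L
((3*(6*5))*0 + U(-7))² = ((3*(6*5))*0 + (4 - 7))² = ((3*30)*0 - 3)² = (90*0 - 3)² = (0 - 3)² = (-3)² = 9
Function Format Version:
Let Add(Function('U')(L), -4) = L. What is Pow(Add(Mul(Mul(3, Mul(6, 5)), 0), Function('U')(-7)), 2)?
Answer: 9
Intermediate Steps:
Function('U')(L) = Add(4, L)
Pow(Add(Mul(Mul(3, Mul(6, 5)), 0), Function('U')(-7)), 2) = Pow(Add(Mul(Mul(3, Mul(6, 5)), 0), Add(4, -7)), 2) = Pow(Add(Mul(Mul(3, 30), 0), -3), 2) = Pow(Add(Mul(90, 0), -3), 2) = Pow(Add(0, -3), 2) = Pow(-3, 2) = 9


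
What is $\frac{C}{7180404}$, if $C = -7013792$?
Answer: $- \frac{1753448}{1795101} \approx -0.9768$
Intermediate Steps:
$\frac{C}{7180404} = - \frac{7013792}{7180404} = \left(-7013792\right) \frac{1}{7180404} = - \frac{1753448}{1795101}$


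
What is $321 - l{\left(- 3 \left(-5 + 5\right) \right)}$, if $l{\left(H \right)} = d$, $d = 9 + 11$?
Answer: $301$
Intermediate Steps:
$d = 20$
$l{\left(H \right)} = 20$
$321 - l{\left(- 3 \left(-5 + 5\right) \right)} = 321 - 20 = 301$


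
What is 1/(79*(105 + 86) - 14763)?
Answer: 1/326 ≈ 0.0030675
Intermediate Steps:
1/(79*(105 + 86) - 14763) = 1/(79*191 - 14763) = 1/(15089 - 14763) = 1/326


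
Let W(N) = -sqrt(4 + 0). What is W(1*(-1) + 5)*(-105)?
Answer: 210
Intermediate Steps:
W(N) = -2 (W(N) = -sqrt(4) = -1*2 = -2)
W(1*(-1) + 5)*(-105) = -2*(-105) = 210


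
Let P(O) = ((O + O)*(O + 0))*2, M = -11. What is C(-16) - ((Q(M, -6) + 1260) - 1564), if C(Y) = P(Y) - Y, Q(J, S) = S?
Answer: 1350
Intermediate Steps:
P(O) = 4*O² (P(O) = ((2*O)*O)*2 = (2*O²)*2 = 4*O²)
C(Y) = -Y + 4*Y² (C(Y) = 4*Y² - Y = -Y + 4*Y²)
C(-16) - ((Q(M, -6) + 1260) - 1564) = -16*(-1 + 4*(-16)) - ((-6 + 1260) - 1564) = -16*(-1 - 64) - (1254 - 1564) = -16*(-65) - 1*(-310) = 1040 + 310 = 1350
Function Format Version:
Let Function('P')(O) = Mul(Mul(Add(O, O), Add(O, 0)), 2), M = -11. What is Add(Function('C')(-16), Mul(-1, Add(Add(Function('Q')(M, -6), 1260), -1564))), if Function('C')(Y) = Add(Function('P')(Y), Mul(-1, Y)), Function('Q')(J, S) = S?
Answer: 1350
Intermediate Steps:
Function('P')(O) = Mul(4, Pow(O, 2)) (Function('P')(O) = Mul(Mul(Mul(2, O), O), 2) = Mul(Mul(2, Pow(O, 2)), 2) = Mul(4, Pow(O, 2)))
Function('C')(Y) = Add(Mul(-1, Y), Mul(4, Pow(Y, 2))) (Function('C')(Y) = Add(Mul(4, Pow(Y, 2)), Mul(-1, Y)) = Add(Mul(-1, Y), Mul(4, Pow(Y, 2))))
Add(Function('C')(-16), Mul(-1, Add(Add(Function('Q')(M, -6), 1260), -1564))) = Add(Mul(-16, Add(-1, Mul(4, -16))), Mul(-1, Add(Add(-6, 1260), -1564))) = Add(Mul(-16, Add(-1, -64)), Mul(-1, Add(1254, -1564))) = Add(Mul(-16, -65), Mul(-1, -310)) = Add(1040, 310) = 1350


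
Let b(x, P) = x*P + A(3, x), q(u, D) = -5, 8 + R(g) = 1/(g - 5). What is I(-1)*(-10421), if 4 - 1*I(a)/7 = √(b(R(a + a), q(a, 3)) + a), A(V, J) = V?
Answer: -291788 + 10421*√2093 ≈ 1.8497e+5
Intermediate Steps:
R(g) = -8 + 1/(-5 + g) (R(g) = -8 + 1/(g - 5) = -8 + 1/(-5 + g))
b(x, P) = 3 + P*x (b(x, P) = x*P + 3 = P*x + 3 = 3 + P*x)
I(a) = 28 - 7*√(3 + a - 5*(41 - 16*a)/(-5 + 2*a)) (I(a) = 28 - 7*√((3 - 5*(41 - 8*(a + a))/(-5 + (a + a))) + a) = 28 - 7*√((3 - 5*(41 - 16*a)/(-5 + 2*a)) + a) = 28 - 7*√(3 + a - 5*(41 - 16*a)/(-5 + 2*a)))
I(-1)*(-10421) = (28 - 7*√(-1/(-5 + 2*(-1)))*√(301 - 2))*(-10421) = (28 - 7*√299*√(-1/(-5 - 2)))*(-10421) = (28 - 7*√299*√(-1/(-7)))*(-10421) = (28 - 7*√2093/7)*(-10421) = (28 - √2093)*(-10421) = -291788 + 10421*√2093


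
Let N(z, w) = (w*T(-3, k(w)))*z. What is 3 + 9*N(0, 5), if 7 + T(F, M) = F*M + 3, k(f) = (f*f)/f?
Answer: 3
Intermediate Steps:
k(f) = f (k(f) = f²/f = f)
T(F, M) = -4 + F*M (T(F, M) = -7 + (F*M + 3) = -7 + (3 + F*M) = -4 + F*M)
N(z, w) = w*z*(-4 - 3*w) (N(z, w) = (w*(-4 - 3*w))*z = w*z*(-4 - 3*w))
3 + 9*N(0, 5) = 3 + 9*(-1*5*0*(4 + 3*5)) = 3 + 9*(-1*5*0*(4 + 15)) = 3 + 9*(-1*5*0*19) = 3 + 9*0 = 3 + 0 = 3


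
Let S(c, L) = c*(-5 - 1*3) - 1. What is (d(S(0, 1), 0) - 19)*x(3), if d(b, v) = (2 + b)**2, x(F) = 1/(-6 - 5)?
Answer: 18/11 ≈ 1.6364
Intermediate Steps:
S(c, L) = -1 - 8*c (S(c, L) = c*(-5 - 3) - 1 = c*(-8) - 1 = -8*c - 1 = -1 - 8*c)
x(F) = -1/11 (x(F) = 1/(-11) = -1/11)
(d(S(0, 1), 0) - 19)*x(3) = ((2 + (-1 - 8*0))**2 - 19)*(-1/11) = ((2 + (-1 + 0))**2 - 19)*(-1/11) = ((2 - 1)**2 - 19)*(-1/11) = (1**2 - 19)*(-1/11) = (1 - 19)*(-1/11) = -18*(-1/11) = 18/11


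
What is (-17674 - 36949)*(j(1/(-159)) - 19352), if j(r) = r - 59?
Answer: 168585696050/159 ≈ 1.0603e+9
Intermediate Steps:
j(r) = -59 + r
(-17674 - 36949)*(j(1/(-159)) - 19352) = (-17674 - 36949)*((-59 + 1/(-159)) - 19352) = -54623*((-59 - 1/159) - 19352) = -54623*(-9382/159 - 19352) = -54623*(-3086350/159) = 168585696050/159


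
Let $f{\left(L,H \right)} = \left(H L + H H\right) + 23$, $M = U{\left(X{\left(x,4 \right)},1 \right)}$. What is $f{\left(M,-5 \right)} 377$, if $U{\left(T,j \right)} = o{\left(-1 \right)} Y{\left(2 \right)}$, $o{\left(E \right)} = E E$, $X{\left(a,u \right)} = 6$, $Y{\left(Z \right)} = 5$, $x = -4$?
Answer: $8671$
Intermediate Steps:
$o{\left(E \right)} = E^{2}$
$U{\left(T,j \right)} = 5$ ($U{\left(T,j \right)} = \left(-1\right)^{2} \cdot 5 = 1 \cdot 5 = 5$)
$M = 5$
$f{\left(L,H \right)} = 23 + H^{2} + H L$ ($f{\left(L,H \right)} = \left(H L + H^{2}\right) + 23 = \left(H^{2} + H L\right) + 23 = 23 + H^{2} + H L$)
$f{\left(M,-5 \right)} 377 = \left(23 + \left(-5\right)^{2} - 25\right) 377 = \left(23 + 25 - 25\right) 377 = 23 \cdot 377 = 8671$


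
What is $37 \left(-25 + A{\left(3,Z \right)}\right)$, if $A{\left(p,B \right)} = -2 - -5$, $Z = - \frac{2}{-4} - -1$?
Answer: $-814$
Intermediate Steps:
$Z = \frac{3}{2}$ ($Z = \left(-2\right) \left(- \frac{1}{4}\right) + 1 = \frac{1}{2} + 1 = \frac{3}{2} \approx 1.5$)
$A{\left(p,B \right)} = 3$ ($A{\left(p,B \right)} = -2 + 5 = 3$)
$37 \left(-25 + A{\left(3,Z \right)}\right) = 37 \left(-25 + 3\right) = 37 \left(-22\right) = -814$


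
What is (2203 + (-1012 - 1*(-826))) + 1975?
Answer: 3992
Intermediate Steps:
(2203 + (-1012 - 1*(-826))) + 1975 = (2203 + (-1012 + 826)) + 1975 = (2203 - 186) + 1975 = 2017 + 1975 = 3992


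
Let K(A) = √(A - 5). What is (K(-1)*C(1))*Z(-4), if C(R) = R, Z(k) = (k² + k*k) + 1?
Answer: 33*I*√6 ≈ 80.833*I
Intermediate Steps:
Z(k) = 1 + 2*k² (Z(k) = (k² + k²) + 1 = 2*k² + 1 = 1 + 2*k²)
K(A) = √(-5 + A)
(K(-1)*C(1))*Z(-4) = (√(-5 - 1)*1)*(1 + 2*(-4)²) = (√(-6)*1)*(1 + 2*16) = ((I*√6)*1)*(1 + 32) = (I*√6)*33 = 33*I*√6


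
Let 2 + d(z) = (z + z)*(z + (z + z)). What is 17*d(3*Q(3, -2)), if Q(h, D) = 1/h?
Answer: 68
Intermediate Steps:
Q(h, D) = 1/h
d(z) = -2 + 6*z² (d(z) = -2 + (z + z)*(z + (z + z)) = -2 + (2*z)*(z + 2*z) = -2 + (2*z)*(3*z) = -2 + 6*z²)
17*d(3*Q(3, -2)) = 17*(-2 + 6*(3/3)²) = 17*(-2 + 6*(3*(⅓))²) = 17*(-2 + 6*1²) = 17*(-2 + 6*1) = 17*(-2 + 6) = 17*4 = 68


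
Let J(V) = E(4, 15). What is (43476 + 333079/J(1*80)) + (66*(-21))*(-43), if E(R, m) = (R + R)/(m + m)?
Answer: 5408481/4 ≈ 1.3521e+6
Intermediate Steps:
E(R, m) = R/m (E(R, m) = (2*R)/((2*m)) = (2*R)*(1/(2*m)) = R/m)
J(V) = 4/15
(43476 + 333079/J(1*80)) + (66*(-21))*(-43) = (43476 + 333079/(4/15)) + (66*(-21))*(-43) = (43476 + 333079*(15/4)) - 1386*(-43) = (43476 + 4996185/4) + 59598 = 5170089/4 + 59598 = 5408481/4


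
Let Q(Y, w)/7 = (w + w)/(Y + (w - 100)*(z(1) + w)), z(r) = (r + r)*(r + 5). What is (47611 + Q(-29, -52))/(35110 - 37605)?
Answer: -288093433/15097245 ≈ -19.083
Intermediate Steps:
z(r) = 2*r*(5 + r) (z(r) = (2*r)*(5 + r) = 2*r*(5 + r))
Q(Y, w) = 14*w/(Y + (-100 + w)*(12 + w)) (Q(Y, w) = 7*((w + w)/(Y + (w - 100)*(2*1*(5 + 1) + w))) = 7*((2*w)/(Y + (-100 + w)*(2*1*6 + w))) = 7*((2*w)/(Y + (-100 + w)*(12 + w))) = 7*(2*w/(Y + (-100 + w)*(12 + w))) = 14*w/(Y + (-100 + w)*(12 + w)))
(47611 + Q(-29, -52))/(35110 - 37605) = (47611 + 14*(-52)/(-1200 - 29 + (-52)² - 88*(-52)))/(35110 - 37605) = (47611 + 14*(-52)/(-1200 - 29 + 2704 + 4576))/(-2495) = (47611 + 14*(-52)/6051)*(-1/2495) = (47611 + 14*(-52)*(1/6051))*(-1/2495) = (47611 - 728/6051)*(-1/2495) = (288093433/6051)*(-1/2495) = -288093433/15097245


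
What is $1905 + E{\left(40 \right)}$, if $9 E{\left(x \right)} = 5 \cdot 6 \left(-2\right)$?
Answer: $\frac{5695}{3} \approx 1898.3$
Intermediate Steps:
$E{\left(x \right)} = - \frac{20}{3}$ ($E{\left(x \right)} = \frac{5 \cdot 6 \left(-2\right)}{9} = \frac{30 \left(-2\right)}{9} = \frac{1}{9} \left(-60\right) = - \frac{20}{3}$)
$1905 + E{\left(40 \right)} = 1905 - \frac{20}{3} = \frac{5695}{3}$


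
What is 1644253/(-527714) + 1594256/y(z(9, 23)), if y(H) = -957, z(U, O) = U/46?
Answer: -76625887355/45911118 ≈ -1669.0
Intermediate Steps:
z(U, O) = U/46 (z(U, O) = U*(1/46) = U/46)
1644253/(-527714) + 1594256/y(z(9, 23)) = 1644253/(-527714) + 1594256/(-957) = 1644253*(-1/527714) + 1594256*(-1/957) = -1644253/527714 - 1594256/957 = -76625887355/45911118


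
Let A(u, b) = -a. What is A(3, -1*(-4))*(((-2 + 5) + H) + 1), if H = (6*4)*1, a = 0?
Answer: 0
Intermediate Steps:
H = 24 (H = 24*1 = 24)
A(u, b) = 0 (A(u, b) = -1*0 = 0)
A(3, -1*(-4))*(((-2 + 5) + H) + 1) = 0*(((-2 + 5) + 24) + 1) = 0*((3 + 24) + 1) = 0*(27 + 1) = 0*28 = 0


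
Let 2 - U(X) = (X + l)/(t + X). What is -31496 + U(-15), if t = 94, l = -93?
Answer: -2487918/79 ≈ -31493.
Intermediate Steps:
U(X) = 2 - (-93 + X)/(94 + X) (U(X) = 2 - (X - 93)/(94 + X) = 2 - (-93 + X)/(94 + X))
-31496 + U(-15) = -31496 + (281 - 15)/(94 - 15) = -31496 + 266/79 = -2487918/79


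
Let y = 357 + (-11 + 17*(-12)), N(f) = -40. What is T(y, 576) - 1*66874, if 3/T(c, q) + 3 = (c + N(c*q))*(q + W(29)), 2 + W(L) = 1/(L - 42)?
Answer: -16963325701/253661 ≈ -66874.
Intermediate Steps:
y = 142 (y = 357 + (-11 - 204) = 357 - 215 = 142)
W(L) = -2 + 1/(-42 + L) (W(L) = -2 + 1/(L - 42) = -2 + 1/(-42 + L))
T(c, q) = 3/(-3 + (-40 + c)*(-27/13 + q)) (T(c, q) = 3/(-3 + (c - 40)*(q + (85 - 2*29)/(-42 + 29))) = 3/(-3 + (-40 + c)*(q + (85 - 58)/(-13))) = 3/(-3 + (-40 + c)*(q - 1/13*27)) = 3/(-3 + (-40 + c)*(q - 27/13)) = 3/(-3 + (-40 + c)*(-27/13 + q)))
T(y, 576) - 1*66874 = 39/(1041 - 520*576 - 27*142 + 13*142*576) - 1*66874 = 39/(1041 - 299520 - 3834 + 1063296) - 66874 = 39/760983 - 66874 = 39*(1/760983) - 66874 = 13/253661 - 66874 = -16963325701/253661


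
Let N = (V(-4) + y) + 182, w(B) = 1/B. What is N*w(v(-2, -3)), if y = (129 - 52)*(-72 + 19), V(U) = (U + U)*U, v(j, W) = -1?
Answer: 3867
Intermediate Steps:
V(U) = 2*U² (V(U) = (2*U)*U = 2*U²)
y = -4081 (y = 77*(-53) = -4081)
N = -3867 (N = (2*(-4)² - 4081) + 182 = (2*16 - 4081) + 182 = (32 - 4081) + 182 = -4049 + 182 = -3867)
N*w(v(-2, -3)) = -3867/(-1) = -3867*(-1) = 3867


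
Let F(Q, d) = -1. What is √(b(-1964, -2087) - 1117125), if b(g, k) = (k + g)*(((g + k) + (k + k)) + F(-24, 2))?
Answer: 3*√3578489 ≈ 5675.1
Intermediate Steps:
b(g, k) = (g + k)*(-1 + g + 3*k) (b(g, k) = (k + g)*(((g + k) + (k + k)) - 1) = (g + k)*(((g + k) + 2*k) - 1) = (g + k)*((g + 3*k) - 1) = (g + k)*(-1 + g + 3*k))
√(b(-1964, -2087) - 1117125) = √(((-1964)² - 1*(-1964) - 1*(-2087) + 3*(-2087)² + 4*(-1964)*(-2087)) - 1117125) = √((3857296 + 1964 + 2087 + 3*4355569 + 16395472) - 1117125) = √((3857296 + 1964 + 2087 + 13066707 + 16395472) - 1117125) = √(33323526 - 1117125) = √32206401 = 3*√3578489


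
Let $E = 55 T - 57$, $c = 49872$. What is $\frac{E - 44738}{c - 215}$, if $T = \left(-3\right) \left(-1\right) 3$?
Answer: $- \frac{44300}{49657} \approx -0.89212$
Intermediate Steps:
$T = 9$ ($T = 3 \cdot 3 = 9$)
$E = 438$ ($E = 55 \cdot 9 - 57 = 495 - 57 = 438$)
$\frac{E - 44738}{c - 215} = \frac{438 - 44738}{49872 - 215} = - \frac{44300}{49657}$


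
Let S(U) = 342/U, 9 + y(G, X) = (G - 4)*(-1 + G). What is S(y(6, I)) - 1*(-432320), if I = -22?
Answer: 432662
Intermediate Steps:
y(G, X) = -9 + (-1 + G)*(-4 + G) (y(G, X) = -9 + (G - 4)*(-1 + G) = -9 + (-4 + G)*(-1 + G) = -9 + (-1 + G)*(-4 + G))
S(y(6, I)) - 1*(-432320) = 342/(-5 + 6² - 5*6) - 1*(-432320) = 342/(-5 + 36 - 30) + 432320 = 342/1 + 432320 = 342*1 + 432320 = 342 + 432320 = 432662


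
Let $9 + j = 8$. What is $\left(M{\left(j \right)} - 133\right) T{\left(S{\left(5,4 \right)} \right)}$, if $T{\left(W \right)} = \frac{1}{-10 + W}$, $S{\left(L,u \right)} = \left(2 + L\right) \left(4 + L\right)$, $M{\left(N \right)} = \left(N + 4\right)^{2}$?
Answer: $- \frac{124}{53} \approx -2.3396$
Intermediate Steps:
$j = -1$ ($j = -9 + 8 = -1$)
$M{\left(N \right)} = \left(4 + N\right)^{2}$
$\left(M{\left(j \right)} - 133\right) T{\left(S{\left(5,4 \right)} \right)} = \frac{\left(4 - 1\right)^{2} - 133}{-10 + \left(8 + 5^{2} + 6 \cdot 5\right)} = \frac{3^{2} - 133}{-10 + \left(8 + 25 + 30\right)} = \frac{9 - 133}{-10 + 63} = - \frac{124}{53}$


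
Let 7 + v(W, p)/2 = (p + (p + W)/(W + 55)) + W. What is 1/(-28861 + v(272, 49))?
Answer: -109/3077183 ≈ -3.5422e-5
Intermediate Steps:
v(W, p) = -14 + 2*W + 2*p + 2*(W + p)/(55 + W) (v(W, p) = -14 + 2*((p + (p + W)/(W + 55)) + W) = -14 + 2*((p + (W + p)/(55 + W)) + W) = -14 + 2*(W + p + (W + p)/(55 + W)) = -14 + (2*W + 2*p + 2*(W + p)/(55 + W)) = -14 + 2*W + 2*p + 2*(W + p)/(55 + W))
1/(-28861 + v(272, 49)) = 1/(-28861 + 2*(-385 + 272² + 49*272 + 56*49 + 272*49)/(55 + 272)) = 1/(-28861 + 2*(-385 + 73984 + 13328 + 2744 + 13328)/327) = 1/(-28861 + 2*(1/327)*102999) = 1/(-28861 + 68666/109) = 1/(-3077183/109) = -109/3077183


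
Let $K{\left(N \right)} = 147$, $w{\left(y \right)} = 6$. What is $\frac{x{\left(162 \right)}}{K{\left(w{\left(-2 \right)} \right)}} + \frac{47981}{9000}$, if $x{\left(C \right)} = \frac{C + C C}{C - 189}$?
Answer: $- \frac{582931}{441000} \approx -1.3218$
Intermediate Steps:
$x{\left(C \right)} = \frac{C + C^{2}}{-189 + C}$
$\frac{x{\left(162 \right)}}{K{\left(w{\left(-2 \right)} \right)}} + \frac{47981}{9000} = \frac{162 \frac{1}{-189 + 162} \left(1 + 162\right)}{147} + \frac{47981}{9000} = 162 \frac{1}{-27} \cdot 163 \cdot \frac{1}{147} + 47981 \cdot \frac{1}{9000} = 162 \left(- \frac{1}{27}\right) 163 \cdot \frac{1}{147} + \frac{47981}{9000} = \left(-978\right) \frac{1}{147} + \frac{47981}{9000} = - \frac{326}{49} + \frac{47981}{9000} = - \frac{582931}{441000}$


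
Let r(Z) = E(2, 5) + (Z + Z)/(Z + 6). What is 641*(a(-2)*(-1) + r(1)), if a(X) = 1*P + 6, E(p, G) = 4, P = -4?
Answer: 10256/7 ≈ 1465.1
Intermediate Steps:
a(X) = 2 (a(X) = 1*(-4) + 6 = -4 + 6 = 2)
r(Z) = 4 + 2*Z/(6 + Z) (r(Z) = 4 + (Z + Z)/(Z + 6) = 4 + (2*Z)/(6 + Z) = 4 + 2*Z/(6 + Z))
641*(a(-2)*(-1) + r(1)) = 641*(2*(-1) + 6*(4 + 1)/(6 + 1)) = 641*(-2 + 6*5/7) = 641*(-2 + 6*(⅐)*5) = 641*(-2 + 30/7) = 641*(16/7) = 10256/7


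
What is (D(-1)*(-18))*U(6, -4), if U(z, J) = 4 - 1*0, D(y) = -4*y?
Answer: -288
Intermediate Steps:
U(z, J) = 4 (U(z, J) = 4 + 0 = 4)
(D(-1)*(-18))*U(6, -4) = (-4*(-1)*(-18))*4 = (4*(-18))*4 = -72*4 = -288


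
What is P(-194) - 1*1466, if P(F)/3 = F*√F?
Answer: -1466 - 582*I*√194 ≈ -1466.0 - 8106.3*I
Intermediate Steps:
P(F) = 3*F^(3/2) (P(F) = 3*(F*√F) = 3*F^(3/2))
P(-194) - 1*1466 = 3*(-194)^(3/2) - 1*1466 = 3*(-194*I*√194) - 1466 = -582*I*√194 - 1466 = -1466 - 582*I*√194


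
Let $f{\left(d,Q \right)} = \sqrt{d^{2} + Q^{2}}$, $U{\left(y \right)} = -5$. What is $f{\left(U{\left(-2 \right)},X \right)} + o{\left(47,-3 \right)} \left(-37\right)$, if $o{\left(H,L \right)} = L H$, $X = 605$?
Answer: $5217 + 5 \sqrt{14642} \approx 5822.0$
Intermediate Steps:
$f{\left(d,Q \right)} = \sqrt{Q^{2} + d^{2}}$
$o{\left(H,L \right)} = H L$
$f{\left(U{\left(-2 \right)},X \right)} + o{\left(47,-3 \right)} \left(-37\right) = \sqrt{605^{2} + \left(-5\right)^{2}} + 47 \left(-3\right) \left(-37\right) = \sqrt{366025 + 25} - -5217 = \sqrt{366050} + 5217 = 5 \sqrt{14642} + 5217 = 5217 + 5 \sqrt{14642}$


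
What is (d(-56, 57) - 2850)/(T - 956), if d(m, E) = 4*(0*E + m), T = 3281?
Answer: -3074/2325 ≈ -1.3222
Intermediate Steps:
d(m, E) = 4*m (d(m, E) = 4*(0 + m) = 4*m)
(d(-56, 57) - 2850)/(T - 956) = (4*(-56) - 2850)/(3281 - 956) = (-224 - 2850)/2325 = -3074*1/2325 = -3074/2325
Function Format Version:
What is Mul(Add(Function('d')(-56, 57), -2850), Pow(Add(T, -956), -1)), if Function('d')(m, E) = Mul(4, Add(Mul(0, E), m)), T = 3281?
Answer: Rational(-3074, 2325) ≈ -1.3222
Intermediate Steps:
Function('d')(m, E) = Mul(4, m) (Function('d')(m, E) = Mul(4, Add(0, m)) = Mul(4, m))
Mul(Add(Function('d')(-56, 57), -2850), Pow(Add(T, -956), -1)) = Mul(Add(Mul(4, -56), -2850), Pow(Add(3281, -956), -1)) = Mul(Add(-224, -2850), Pow(2325, -1)) = Mul(-3074, Rational(1, 2325)) = Rational(-3074, 2325)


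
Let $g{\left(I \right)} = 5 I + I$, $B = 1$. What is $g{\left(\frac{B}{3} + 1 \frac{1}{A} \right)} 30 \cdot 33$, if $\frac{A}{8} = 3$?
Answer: $\frac{4455}{2} \approx 2227.5$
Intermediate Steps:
$A = 24$ ($A = 8 \cdot 3 = 24$)
$g{\left(I \right)} = 6 I$
$g{\left(\frac{B}{3} + 1 \frac{1}{A} \right)} 30 \cdot 33 = 6 \left(1 \cdot \frac{1}{3} + 1 \cdot \frac{1}{24}\right) 30 \cdot 33 = 6 \left(\frac{1}{3} + \frac{1}{24}\right) 30 \cdot 33 = 6 \cdot \frac{3}{8} \cdot 30 \cdot 33 = \frac{9}{4} \cdot 30 \cdot 33 = \frac{135}{2} \cdot 33 = \frac{4455}{2}$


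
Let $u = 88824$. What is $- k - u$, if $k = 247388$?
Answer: $-336212$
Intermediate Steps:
$- k - u = \left(-1\right) 247388 - 88824 = -247388 - 88824 = -336212$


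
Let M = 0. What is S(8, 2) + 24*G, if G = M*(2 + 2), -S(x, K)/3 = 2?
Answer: -6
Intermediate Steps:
S(x, K) = -6 (S(x, K) = -3*2 = -6)
G = 0 (G = 0*(2 + 2) = 0*4 = 0)
S(8, 2) + 24*G = -6 + 24*0 = -6 + 0 = -6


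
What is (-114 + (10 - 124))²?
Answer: 51984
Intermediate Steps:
(-114 + (10 - 124))² = (-114 - 114)² = (-228)² = 51984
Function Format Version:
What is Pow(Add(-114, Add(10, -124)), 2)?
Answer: 51984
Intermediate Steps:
Pow(Add(-114, Add(10, -124)), 2) = Pow(Add(-114, -114), 2) = Pow(-228, 2) = 51984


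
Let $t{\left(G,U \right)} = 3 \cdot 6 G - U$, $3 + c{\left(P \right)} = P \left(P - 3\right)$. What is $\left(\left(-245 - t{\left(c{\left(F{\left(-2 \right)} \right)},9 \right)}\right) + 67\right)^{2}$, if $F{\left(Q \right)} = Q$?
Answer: $87025$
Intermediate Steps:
$c{\left(P \right)} = -3 + P \left(-3 + P\right)$ ($c{\left(P \right)} = -3 + P \left(P - 3\right) = -3 + P \left(-3 + P\right)$)
$t{\left(G,U \right)} = - U + 18 G$ ($t{\left(G,U \right)} = 18 G - U = - U + 18 G$)
$\left(\left(-245 - t{\left(c{\left(F{\left(-2 \right)} \right)},9 \right)}\right) + 67\right)^{2} = \left(\left(-245 - \left(\left(-1\right) 9 + 18 \left(-3 + \left(-2\right)^{2} - -6\right)\right)\right) + 67\right)^{2} = \left(\left(-245 - \left(-9 + 18 \left(-3 + 4 + 6\right)\right)\right) + 67\right)^{2} = \left(\left(-245 - \left(-9 + 18 \cdot 7\right)\right) + 67\right)^{2} = \left(\left(-245 - \left(-9 + 126\right)\right) + 67\right)^{2} = \left(\left(-245 - 117\right) + 67\right)^{2} = \left(-362 + 67\right)^{2} = \left(-295\right)^{2} = 87025$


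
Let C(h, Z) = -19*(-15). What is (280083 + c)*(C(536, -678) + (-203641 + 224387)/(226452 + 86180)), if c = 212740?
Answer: 21960406272359/156316 ≈ 1.4049e+8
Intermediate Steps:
C(h, Z) = 285
(280083 + c)*(C(536, -678) + (-203641 + 224387)/(226452 + 86180)) = (280083 + 212740)*(285 + (-203641 + 224387)/(226452 + 86180)) = 492823*(285 + 20746/312632) = 492823*(285 + 20746*(1/312632)) = 492823*(285 + 10373/156316) = 492823*(44560433/156316) = 21960406272359/156316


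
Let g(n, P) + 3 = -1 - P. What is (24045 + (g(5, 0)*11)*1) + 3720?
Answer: 27721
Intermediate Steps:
g(n, P) = -4 - P (g(n, P) = -3 + (-1 - P) = -4 - P)
(24045 + (g(5, 0)*11)*1) + 3720 = (24045 + ((-4 - 1*0)*11)*1) + 3720 = (24045 + ((-4 + 0)*11)*1) + 3720 = (24045 - 4*11*1) + 3720 = (24045 - 44*1) + 3720 = (24045 - 44) + 3720 = 24001 + 3720 = 27721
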